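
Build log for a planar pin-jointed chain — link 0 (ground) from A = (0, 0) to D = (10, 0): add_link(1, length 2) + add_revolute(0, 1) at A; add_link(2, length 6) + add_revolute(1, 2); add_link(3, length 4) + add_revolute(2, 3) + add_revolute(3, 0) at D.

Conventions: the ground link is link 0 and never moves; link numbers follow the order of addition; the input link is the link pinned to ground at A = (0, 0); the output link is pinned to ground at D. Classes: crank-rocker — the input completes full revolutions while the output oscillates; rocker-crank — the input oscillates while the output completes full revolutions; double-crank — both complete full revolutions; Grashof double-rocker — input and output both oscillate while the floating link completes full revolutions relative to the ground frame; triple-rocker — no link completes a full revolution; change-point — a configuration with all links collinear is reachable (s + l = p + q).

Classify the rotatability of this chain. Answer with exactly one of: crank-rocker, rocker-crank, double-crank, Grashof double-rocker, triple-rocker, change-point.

lengths: ground=10, input=2, coupler=6, output=4
sorted: s=2 (shortest), l=10 (longest), p+q=10
s + l = 12 vs p + q = 10
s + l > p + q → non-Grashof → no link fully rotates → triple-rocker

triple-rocker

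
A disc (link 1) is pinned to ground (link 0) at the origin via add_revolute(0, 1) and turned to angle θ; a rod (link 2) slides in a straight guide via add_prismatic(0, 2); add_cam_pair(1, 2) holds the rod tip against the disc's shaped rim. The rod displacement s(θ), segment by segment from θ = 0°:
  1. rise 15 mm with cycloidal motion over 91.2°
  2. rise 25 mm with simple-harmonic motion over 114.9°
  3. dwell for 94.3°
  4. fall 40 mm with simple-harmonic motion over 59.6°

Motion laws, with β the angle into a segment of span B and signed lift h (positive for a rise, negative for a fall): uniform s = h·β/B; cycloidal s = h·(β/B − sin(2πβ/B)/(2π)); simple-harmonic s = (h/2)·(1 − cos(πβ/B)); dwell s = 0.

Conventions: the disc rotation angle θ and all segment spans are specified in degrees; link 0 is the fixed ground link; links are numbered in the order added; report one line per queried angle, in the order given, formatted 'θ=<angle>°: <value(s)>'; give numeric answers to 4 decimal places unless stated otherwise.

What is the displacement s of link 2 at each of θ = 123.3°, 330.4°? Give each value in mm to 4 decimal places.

segment 1 (0° to 91.2°, cycloidal, h = 15) is passed completely: s = 0.0000 + (15) = 15.0000
θ = 123.3° falls in segment 2 (91.2° to 206.1°, simple-harmonic, h = 25): β = 123.3 − 91.2 = 32.1°, B = 114.9°; Δs = 25/2·(1 − cos(π·0.2794)) = 4.5133; s = 15.0000 + 4.5133 = 19.5133
segment 2 (91.2° to 206.1°, simple-harmonic, h = 25) is passed completely: s = 15.0000 + (25) = 40.0000
segment 3 (206.1° to 300.4°, dwell): s unchanged at 40.0000
θ = 330.4° falls in segment 4 (300.4° to 360°, simple-harmonic, h = -40): β = 330.4 − 300.4 = 30°, B = 59.6°; Δs = -40/2·(1 − cos(π·0.5034)) = -20.2108; s = 40.0000 − 20.2108 = 19.7892

θ=123.3°: 19.5133
θ=330.4°: 19.7892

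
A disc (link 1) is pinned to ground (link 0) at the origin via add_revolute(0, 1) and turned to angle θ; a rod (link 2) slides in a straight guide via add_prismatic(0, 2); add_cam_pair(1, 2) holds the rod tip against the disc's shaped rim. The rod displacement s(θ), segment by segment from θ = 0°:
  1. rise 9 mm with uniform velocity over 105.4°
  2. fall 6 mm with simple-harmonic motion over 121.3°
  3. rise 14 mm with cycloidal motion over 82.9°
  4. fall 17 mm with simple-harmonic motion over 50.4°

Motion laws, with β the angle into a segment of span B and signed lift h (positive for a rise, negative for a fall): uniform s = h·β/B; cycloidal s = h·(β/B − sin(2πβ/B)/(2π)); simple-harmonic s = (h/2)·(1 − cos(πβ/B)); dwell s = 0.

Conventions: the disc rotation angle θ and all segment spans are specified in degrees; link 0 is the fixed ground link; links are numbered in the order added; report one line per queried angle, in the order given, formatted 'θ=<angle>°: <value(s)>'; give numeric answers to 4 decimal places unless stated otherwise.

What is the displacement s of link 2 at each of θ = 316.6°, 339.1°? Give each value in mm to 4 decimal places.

segment 1 (0° to 105.4°, uniform, h = 9) is passed completely: s = 0.0000 + (9) = 9.0000
segment 2 (105.4° to 226.7°, simple-harmonic, h = -6) is passed completely: s = 9.0000 + (-6) = 3.0000
segment 3 (226.7° to 309.6°, cycloidal, h = 14) is passed completely: s = 3.0000 + (14) = 17.0000
θ = 316.6° falls in segment 4 (309.6° to 360°, simple-harmonic, h = -17): β = 316.6 − 309.6 = 7°, B = 50.4°; Δs = -17/2·(1 − cos(π·0.1389)) = -0.7964; s = 17.0000 − 0.7964 = 16.2036
θ = 339.1° falls in segment 4 (309.6° to 360°, simple-harmonic, h = -17): β = 339.1 − 309.6 = 29.5°, B = 50.4°; Δs = -17/2·(1 − cos(π·0.5853)) = -10.7511; s = 17.0000 − 10.7511 = 6.2489

θ=316.6°: 16.2036
θ=339.1°: 6.2489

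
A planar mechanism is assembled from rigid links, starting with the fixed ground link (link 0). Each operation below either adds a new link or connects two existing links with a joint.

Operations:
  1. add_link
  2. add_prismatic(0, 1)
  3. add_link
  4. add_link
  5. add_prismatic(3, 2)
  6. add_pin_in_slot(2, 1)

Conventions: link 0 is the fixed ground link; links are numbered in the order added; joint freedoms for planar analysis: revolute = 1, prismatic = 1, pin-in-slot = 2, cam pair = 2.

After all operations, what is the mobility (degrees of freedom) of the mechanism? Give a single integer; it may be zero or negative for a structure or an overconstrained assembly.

ground; <1,0,0>
#1 <2,0,0>
P:0↔1 J1 <2,1,0>
#2 <3,1,0>
#3 <4,1,0>
P:3↔2 J1 <4,2,0>
PS:2↔1 J2 <4,2,1>
3×3 − 2×2 − 1×1 = 4

M = 4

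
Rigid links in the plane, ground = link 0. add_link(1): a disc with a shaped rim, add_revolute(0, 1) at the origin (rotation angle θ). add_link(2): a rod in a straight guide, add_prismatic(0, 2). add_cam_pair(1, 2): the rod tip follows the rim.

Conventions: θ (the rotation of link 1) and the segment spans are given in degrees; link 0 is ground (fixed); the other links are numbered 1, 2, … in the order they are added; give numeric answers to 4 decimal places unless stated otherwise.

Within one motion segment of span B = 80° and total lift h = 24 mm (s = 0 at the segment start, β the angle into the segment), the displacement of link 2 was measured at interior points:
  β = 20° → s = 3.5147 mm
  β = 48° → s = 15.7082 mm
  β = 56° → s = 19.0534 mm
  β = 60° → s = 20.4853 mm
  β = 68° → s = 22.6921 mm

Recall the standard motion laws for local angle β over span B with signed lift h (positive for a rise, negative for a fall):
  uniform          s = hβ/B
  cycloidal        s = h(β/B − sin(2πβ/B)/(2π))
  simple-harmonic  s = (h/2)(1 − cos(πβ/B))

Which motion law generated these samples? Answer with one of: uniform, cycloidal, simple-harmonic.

candidates at β/B = r: uniform s = h·r (linear in β); cycloidal s = h·(r − sin(2πr)/(2π)); simple-harmonic s = (h/2)(1 − cos(πr))
β=20°: printed 3.5147 | uniform 6.0000, cycloidal 2.1803, simple-harmonic 3.5147
β=48°: printed 15.7082 | uniform 14.4000, cycloidal 16.6452, simple-harmonic 15.7082
β=56°: printed 19.0534 | uniform 16.8000, cycloidal 20.4328, simple-harmonic 19.0534
β=60°: printed 20.4853 | uniform 18.0000, cycloidal 21.8197, simple-harmonic 20.4853
β=68°: printed 22.6921 | uniform 20.4000, cycloidal 23.4902, simple-harmonic 22.6921
only one law matches every sample → simple-harmonic

simple-harmonic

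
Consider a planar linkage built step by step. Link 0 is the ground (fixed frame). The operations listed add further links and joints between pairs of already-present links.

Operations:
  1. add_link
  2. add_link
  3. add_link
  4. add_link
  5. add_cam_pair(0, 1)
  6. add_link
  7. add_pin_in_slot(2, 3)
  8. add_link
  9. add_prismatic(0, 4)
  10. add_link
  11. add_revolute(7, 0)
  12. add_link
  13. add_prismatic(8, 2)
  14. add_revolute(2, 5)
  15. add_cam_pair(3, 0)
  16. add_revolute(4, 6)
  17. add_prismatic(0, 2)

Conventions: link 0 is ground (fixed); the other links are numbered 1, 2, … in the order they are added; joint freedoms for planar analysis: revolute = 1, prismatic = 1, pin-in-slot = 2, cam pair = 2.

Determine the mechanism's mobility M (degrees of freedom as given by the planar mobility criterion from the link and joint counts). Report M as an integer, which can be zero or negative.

link 0 = ground. State L|J1|J2 = 1|0|0
+link1  2|0|0
+link2  3|0|0
+link3  4|0|0
+link4  5|0|0
C(0,1) f=2→J2  5|0|1
+link5  6|0|1
PS(2,3) f=2→J2  6|0|2
+link6  7|0|2
P(0,4) f=1→J1  7|1|2
+link7  8|1|2
R(7,0) f=1→J1  8|2|2
+link8  9|2|2
P(8,2) f=1→J1  9|3|2
R(2,5) f=1→J1  9|4|2
C(3,0) f=2→J2  9|4|3
R(4,6) f=1→J1  9|5|3
P(0,2) f=1→J1  9|6|3
M = 3(9−1)−2·6−3 = 24−12−3 = 9

M = 9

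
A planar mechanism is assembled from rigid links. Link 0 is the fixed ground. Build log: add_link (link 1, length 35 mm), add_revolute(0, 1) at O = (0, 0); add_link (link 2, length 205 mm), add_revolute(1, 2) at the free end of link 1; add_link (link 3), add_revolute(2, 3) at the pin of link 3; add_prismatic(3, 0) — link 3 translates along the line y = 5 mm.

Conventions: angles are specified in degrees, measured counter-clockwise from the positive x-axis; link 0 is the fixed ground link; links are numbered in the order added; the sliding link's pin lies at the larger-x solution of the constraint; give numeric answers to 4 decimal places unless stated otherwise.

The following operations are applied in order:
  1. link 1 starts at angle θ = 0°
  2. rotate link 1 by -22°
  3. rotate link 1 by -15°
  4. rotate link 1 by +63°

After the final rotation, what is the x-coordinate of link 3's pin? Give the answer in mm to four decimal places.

geometry: r = 35 mm, L = 205 mm, e = 5 mm; θ starts at 0°
rotate link 1 by -22°: θ ← 0° -22° = -22°
rotate link 1 by -15°: θ ← -22° -15° = -37°
rotate link 1 by +63°: θ ← -37° +63° = 26°
crank pin P = (r cos θ, r sin θ) = (31.457792, 15.342990)
h = r sin θ − e = 15.342990 − 5 = 10.342990
x = r cos θ + √(L² − h²) = 31.457792 + 204.738913 = 236.196705

236.1967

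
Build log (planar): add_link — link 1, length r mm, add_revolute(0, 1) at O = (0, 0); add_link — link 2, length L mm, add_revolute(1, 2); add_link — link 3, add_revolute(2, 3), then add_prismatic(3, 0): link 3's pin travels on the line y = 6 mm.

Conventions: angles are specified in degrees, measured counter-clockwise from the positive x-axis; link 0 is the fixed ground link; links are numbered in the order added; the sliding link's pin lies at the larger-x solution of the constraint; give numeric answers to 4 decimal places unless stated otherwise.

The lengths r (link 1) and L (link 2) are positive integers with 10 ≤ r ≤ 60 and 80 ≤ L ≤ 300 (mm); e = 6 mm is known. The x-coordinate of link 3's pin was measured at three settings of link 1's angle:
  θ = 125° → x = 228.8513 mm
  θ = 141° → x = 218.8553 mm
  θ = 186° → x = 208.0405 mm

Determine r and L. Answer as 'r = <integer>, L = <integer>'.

constraint per measurement: (x − r cos θ)² + (r sin θ − e)² = L²
subtracting the θ₁ and θ₂ equations cancels the r² and L² terms:
r = (x₁² − x₂²) / (2[(x₁cos θ₁ + e sin θ₁) − (x₂cos θ₂ + e sin θ₂)]) = 56.0000 → r = 56
L² = (x₁ − r cos θ₁)² + (r sin θ₁ − e)² = 69695.9832 → L = 264.0000 → L = 264
check at θ₃=186°: x = 208.0405 (printed 208.0405) ✓

r = 56, L = 264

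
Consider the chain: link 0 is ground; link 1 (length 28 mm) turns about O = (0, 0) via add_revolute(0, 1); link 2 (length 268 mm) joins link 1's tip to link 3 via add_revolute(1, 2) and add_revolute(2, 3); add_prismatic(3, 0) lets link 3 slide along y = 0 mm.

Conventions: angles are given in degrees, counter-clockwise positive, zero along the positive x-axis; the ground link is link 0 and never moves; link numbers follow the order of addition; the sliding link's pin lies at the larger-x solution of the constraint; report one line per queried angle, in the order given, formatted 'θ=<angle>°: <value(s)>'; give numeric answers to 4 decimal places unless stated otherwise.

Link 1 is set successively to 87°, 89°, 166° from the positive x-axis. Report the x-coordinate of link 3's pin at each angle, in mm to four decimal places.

geometry: r = 28 mm, L = 268 mm, e = 0 mm
θ=87°: crank pin P = (r cos θ, r sin θ) = (1.465407, 27.961627)
θ=87°: h = r sin θ − e = 27.961627 − 0 = 27.961627
θ=87°: x = r cos θ + √(L² − h²) = 1.465407 + 266.537328 = 268.002735
θ=89°: crank pin P = (r cos θ, r sin θ) = (0.488667, 27.995735)
θ=89°: h = r sin θ − e = 27.995735 − 0 = 27.995735
θ=89°: x = r cos θ + √(L² − h²) = 0.488667 + 266.533748 = 267.022415
θ=166°: crank pin P = (r cos θ, r sin θ) = (-27.168280, 6.773813)
θ=166°: h = r sin θ − e = 6.773813 − 0 = 6.773813
θ=166°: x = r cos θ + √(L² − h²) = -27.168280 + 267.914381 = 240.746100

θ=87°: 268.0027
θ=89°: 267.0224
θ=166°: 240.7461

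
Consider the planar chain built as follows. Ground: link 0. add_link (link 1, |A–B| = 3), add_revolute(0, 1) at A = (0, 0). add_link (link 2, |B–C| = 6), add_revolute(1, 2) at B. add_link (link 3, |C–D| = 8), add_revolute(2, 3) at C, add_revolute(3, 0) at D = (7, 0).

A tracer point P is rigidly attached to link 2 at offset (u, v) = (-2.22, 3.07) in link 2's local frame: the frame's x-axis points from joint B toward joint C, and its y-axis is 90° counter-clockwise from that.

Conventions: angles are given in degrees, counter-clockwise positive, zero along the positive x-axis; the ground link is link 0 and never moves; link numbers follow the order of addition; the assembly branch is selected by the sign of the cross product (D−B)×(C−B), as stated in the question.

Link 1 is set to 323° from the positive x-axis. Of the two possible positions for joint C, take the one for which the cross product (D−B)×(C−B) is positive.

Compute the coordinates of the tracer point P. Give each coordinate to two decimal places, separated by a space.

A=(0,0), D=(7.00,0)
B = A + 3.00·(cos323°, sin323°) = (2.3959, -1.8054)
|BD| = 4.9454
circle(B,6.00) ∩ circle(D,8.00): a=-0.3582, h=5.9893
  candidates: C₊=(-0.1241,3.6397) cross=29.620; C₋=(4.2490,-7.5121) cross=-29.620
  branch + wants cross > 0 → take C=(-0.1241,3.6397) (cross=29.620)
ex = (C−B)/|BC| = (-0.4200,0.9075); ey = (-0.9075,-0.4200)
P = B + -2.22·ex + 3.07·ey = (0.5422,-5.1095)

0.54 -5.11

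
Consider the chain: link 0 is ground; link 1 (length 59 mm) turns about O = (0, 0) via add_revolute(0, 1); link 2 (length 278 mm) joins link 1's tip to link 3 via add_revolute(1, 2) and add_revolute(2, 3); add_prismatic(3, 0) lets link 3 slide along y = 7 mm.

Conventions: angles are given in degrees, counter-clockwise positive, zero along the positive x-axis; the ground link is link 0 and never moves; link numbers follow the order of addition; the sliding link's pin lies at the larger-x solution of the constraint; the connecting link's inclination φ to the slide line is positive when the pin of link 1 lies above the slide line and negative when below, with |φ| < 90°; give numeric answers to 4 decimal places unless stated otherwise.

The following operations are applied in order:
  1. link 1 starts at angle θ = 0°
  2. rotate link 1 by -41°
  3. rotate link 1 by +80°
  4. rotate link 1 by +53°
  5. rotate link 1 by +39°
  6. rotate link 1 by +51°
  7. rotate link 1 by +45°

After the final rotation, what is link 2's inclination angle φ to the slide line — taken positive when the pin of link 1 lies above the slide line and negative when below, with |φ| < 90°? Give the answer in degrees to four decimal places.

geometry: r = 59 mm, L = 278 mm, e = 7 mm; θ starts at 0°
rotate link 1 by -41°: θ ← 0° -41° = -41°
rotate link 1 by +80°: θ ← -41° +80° = 39°
rotate link 1 by +53°: θ ← 39° +53° = 92°
rotate link 1 by +39°: θ ← 92° +39° = 131°
rotate link 1 by +51°: θ ← 131° +51° = 182°
rotate link 1 by +45°: θ ← 182° +45° = 227°
h = r sin θ − e = -43.149868 − 7 = -50.149868
sin φ = h / L = -50.149868 / 278 = -0.18039521
φ = arcsin(-0.18039521) = -10.392781°

-10.3928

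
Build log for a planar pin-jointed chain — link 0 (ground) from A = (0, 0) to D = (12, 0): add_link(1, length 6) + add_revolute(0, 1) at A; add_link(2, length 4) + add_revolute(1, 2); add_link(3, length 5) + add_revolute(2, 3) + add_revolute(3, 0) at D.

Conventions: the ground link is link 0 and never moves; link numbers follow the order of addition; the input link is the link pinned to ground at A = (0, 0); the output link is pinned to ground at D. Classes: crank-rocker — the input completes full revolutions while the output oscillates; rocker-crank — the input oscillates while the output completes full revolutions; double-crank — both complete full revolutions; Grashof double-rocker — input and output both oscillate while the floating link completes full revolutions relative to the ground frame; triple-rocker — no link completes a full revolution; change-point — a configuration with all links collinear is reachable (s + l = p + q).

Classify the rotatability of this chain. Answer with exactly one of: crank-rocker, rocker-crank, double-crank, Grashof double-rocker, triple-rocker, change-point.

lengths: ground=12, input=6, coupler=4, output=5
sorted: s=4 (shortest), l=12 (longest), p+q=11
s + l = 16 vs p + q = 11
s + l > p + q → non-Grashof → no link fully rotates → triple-rocker

triple-rocker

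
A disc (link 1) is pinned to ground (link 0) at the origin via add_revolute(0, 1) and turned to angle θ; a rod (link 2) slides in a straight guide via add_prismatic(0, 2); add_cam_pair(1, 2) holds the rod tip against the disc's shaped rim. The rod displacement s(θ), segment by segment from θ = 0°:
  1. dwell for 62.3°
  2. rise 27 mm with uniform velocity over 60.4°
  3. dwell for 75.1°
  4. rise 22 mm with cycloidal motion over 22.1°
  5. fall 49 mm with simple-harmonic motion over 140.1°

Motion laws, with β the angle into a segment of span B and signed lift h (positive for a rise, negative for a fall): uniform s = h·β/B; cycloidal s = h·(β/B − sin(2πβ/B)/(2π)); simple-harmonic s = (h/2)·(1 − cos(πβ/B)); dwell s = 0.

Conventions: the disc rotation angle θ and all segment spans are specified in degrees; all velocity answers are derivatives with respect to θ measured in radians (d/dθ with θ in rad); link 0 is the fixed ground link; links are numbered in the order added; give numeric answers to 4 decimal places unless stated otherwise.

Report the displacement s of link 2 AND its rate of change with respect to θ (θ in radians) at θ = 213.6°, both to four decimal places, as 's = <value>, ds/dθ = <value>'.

segment 1 (0° to 62.3°, dwell): s unchanged at 0.0000
segment 2 (62.3° to 122.7°, uniform, h = 27) is passed completely: s = 0.0000 + (27) = 27.0000
segment 3 (122.7° to 197.8°, dwell): s unchanged at 27.0000
θ = 213.6° falls in segment 4 (197.8° to 219.9°, cycloidal, h = 22): β = 213.6 − 197.8 = 15.8°, B = 22.1°; Δs = 22·(0.7149 − sin(2π·0.7149)/(2π)) = 19.1453; s = 27.0000 + 19.1453 = 46.1453
velocity in seg [197.8°–219.9°] (cycloidal), θ in radians: β = 15.8° = 0.2758 rad, B = 22.1° = 0.3857 rad; ds/dθ = (h/B)(1 − cos(2πβ/B)) = (22/0.3857)(1 − cos(2π·0.7149)) = 69.502391 mm/rad

s = 46.1453, ds/dθ = 69.5024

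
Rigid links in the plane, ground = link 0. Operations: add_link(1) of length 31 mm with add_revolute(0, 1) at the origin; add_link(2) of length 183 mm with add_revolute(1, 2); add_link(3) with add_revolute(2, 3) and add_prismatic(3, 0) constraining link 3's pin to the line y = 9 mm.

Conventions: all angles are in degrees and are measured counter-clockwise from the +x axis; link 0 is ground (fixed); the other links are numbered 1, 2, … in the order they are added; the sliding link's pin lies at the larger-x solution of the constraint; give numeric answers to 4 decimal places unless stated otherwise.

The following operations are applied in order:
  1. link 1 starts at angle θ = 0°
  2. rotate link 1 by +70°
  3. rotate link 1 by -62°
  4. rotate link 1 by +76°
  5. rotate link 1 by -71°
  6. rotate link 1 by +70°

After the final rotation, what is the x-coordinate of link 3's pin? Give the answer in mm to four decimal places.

geometry: r = 31 mm, L = 183 mm, e = 9 mm; θ starts at 0°
rotate link 1 by +70°: θ ← 0° +70° = 70°
rotate link 1 by -62°: θ ← 70° -62° = 8°
rotate link 1 by +76°: θ ← 8° +76° = 84°
rotate link 1 by -71°: θ ← 84° -71° = 13°
rotate link 1 by +70°: θ ← 13° +70° = 83°
crank pin P = (r cos θ, r sin θ) = (3.777950, 30.768931)
h = r sin θ − e = 30.768931 − 9 = 21.768931
x = r cos θ + √(L² − h²) = 3.777950 + 181.700615 = 185.478565

185.4786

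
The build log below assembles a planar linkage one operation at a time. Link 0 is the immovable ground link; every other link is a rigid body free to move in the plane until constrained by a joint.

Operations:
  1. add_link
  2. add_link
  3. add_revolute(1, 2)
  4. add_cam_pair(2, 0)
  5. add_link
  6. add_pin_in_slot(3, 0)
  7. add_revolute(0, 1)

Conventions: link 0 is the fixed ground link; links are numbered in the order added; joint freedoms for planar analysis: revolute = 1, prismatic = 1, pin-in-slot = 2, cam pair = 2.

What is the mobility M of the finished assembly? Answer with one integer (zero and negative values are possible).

link 0 = ground. State L|J1|J2 = 1|0|0
+link1  2|0|0
+link2  3|0|0
R(1,2) f=1→J1  3|1|0
C(2,0) f=2→J2  3|1|1
+link3  4|1|1
PS(3,0) f=2→J2  4|1|2
R(0,1) f=1→J1  4|2|2
M = 3(4−1)−2·2−2 = 9−4−2 = 3

M = 3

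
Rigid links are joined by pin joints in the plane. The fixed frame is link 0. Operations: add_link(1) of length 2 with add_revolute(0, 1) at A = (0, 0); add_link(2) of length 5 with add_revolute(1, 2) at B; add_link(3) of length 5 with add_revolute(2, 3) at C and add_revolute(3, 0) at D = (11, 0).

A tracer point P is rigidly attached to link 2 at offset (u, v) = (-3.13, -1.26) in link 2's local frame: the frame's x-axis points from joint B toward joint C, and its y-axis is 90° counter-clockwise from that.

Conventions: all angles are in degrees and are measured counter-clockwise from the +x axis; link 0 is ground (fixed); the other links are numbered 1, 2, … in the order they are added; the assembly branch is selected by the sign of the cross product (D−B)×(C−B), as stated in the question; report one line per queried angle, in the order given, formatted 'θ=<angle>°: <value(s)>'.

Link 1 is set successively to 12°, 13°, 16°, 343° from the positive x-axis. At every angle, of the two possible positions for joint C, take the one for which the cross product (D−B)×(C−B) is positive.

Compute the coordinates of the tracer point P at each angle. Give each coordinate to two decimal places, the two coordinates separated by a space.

A=(0,0), D=(11.00,0)
θ=12°: B = A + 2.00·(cos12°, sin12°) = (1.9563, 0.4158)
θ=12°: |BD| = 9.0533
θ=12°: circle(B,5.00) ∩ circle(D,5.00): a=4.5266, h=2.1236
θ=12°:   candidates: C₊=(6.5757,2.3293) cross=19.225; C₋=(6.3806,-1.9134) cross=-19.225
θ=12°:   branch + wants cross > 0 → take C=(6.5757,2.3293) (cross=19.225)
θ=12°: ex = (C−B)/|BC| = (0.9239,0.3827); ey = (-0.3827,0.9239)
θ=12°: P = B + -3.13·ex + -1.26·ey = (-0.4533,-1.9461)
θ=13°: B = A + 2.00·(cos13°, sin13°) = (1.9487, 0.4499)
θ=13°: |BD| = 9.0624
θ=13°: circle(B,5.00) ∩ circle(D,5.00): a=4.5312, h=2.1138
θ=13°:   candidates: C₊=(6.5793,2.3361) cross=19.156; C₋=(6.3694,-1.8862) cross=-19.156
θ=13°:   branch + wants cross > 0 → take C=(6.5793,2.3361) (cross=19.156)
θ=13°: ex = (C−B)/|BC| = (0.9261,0.3772); ey = (-0.3772,0.9261)
θ=13°: P = B + -3.13·ex + -1.26·ey = (-0.4747,-1.8978)
θ=16°: B = A + 2.00·(cos16°, sin16°) = (1.9225, 0.5513)
θ=16°: |BD| = 9.0942
θ=16°: circle(B,5.00) ∩ circle(D,5.00): a=4.5471, h=2.0794
θ=16°:   candidates: C₊=(6.5873,2.3512) cross=18.910; C₋=(6.3352,-1.7999) cross=-18.910
θ=16°:   branch + wants cross > 0 → take C=(6.5873,2.3512) (cross=18.910)
θ=16°: ex = (C−B)/|BC| = (0.9330,0.3600); ey = (-0.3600,0.9330)
θ=16°: P = B + -3.13·ex + -1.26·ey = (-0.5441,-1.7510)
θ=343°: B = A + 2.00·(cos343°, sin343°) = (1.9126, -0.5847)
θ=343°: |BD| = 9.1062
θ=343°: circle(B,5.00) ∩ circle(D,5.00): a=4.5531, h=2.0662
θ=343°:   candidates: C₊=(6.3236,1.7696) cross=18.816; C₋=(6.5890,-2.3543) cross=-18.816
θ=343°:   branch + wants cross > 0 → take C=(6.3236,1.7696) (cross=18.816)
θ=343°: ex = (C−B)/|BC| = (0.8822,0.4709); ey = (-0.4709,0.8822)
θ=343°: P = B + -3.13·ex + -1.26·ey = (-0.2554,-3.1701)

θ=12°: -0.45 -1.95
θ=13°: -0.47 -1.90
θ=16°: -0.54 -1.75
θ=343°: -0.26 -3.17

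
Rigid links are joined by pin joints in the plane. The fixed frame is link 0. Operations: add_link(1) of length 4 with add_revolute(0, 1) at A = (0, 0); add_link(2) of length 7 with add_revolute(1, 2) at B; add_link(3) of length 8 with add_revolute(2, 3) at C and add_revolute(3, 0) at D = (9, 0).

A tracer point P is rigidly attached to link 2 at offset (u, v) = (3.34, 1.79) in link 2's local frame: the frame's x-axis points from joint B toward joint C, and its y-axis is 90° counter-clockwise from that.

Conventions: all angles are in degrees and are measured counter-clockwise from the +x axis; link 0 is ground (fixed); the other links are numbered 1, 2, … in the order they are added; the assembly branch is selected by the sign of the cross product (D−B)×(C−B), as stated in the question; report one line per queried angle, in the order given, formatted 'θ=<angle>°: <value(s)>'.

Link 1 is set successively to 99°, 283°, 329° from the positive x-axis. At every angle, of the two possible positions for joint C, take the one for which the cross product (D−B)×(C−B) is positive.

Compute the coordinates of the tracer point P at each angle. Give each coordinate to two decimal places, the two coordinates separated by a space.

A=(0,0), D=(9.00,0)
θ=99°: B = A + 4.00·(cos99°, sin99°) = (-0.6257, 3.9508)
θ=99°: |BD| = 10.4050
θ=99°: circle(B,7.00) ∩ circle(D,8.00): a=4.4817, h=5.3772
θ=99°:   candidates: C₊=(5.5620,7.2236) cross=55.950; C₋=(1.4786,-2.7255) cross=-55.950
θ=99°:   branch + wants cross > 0 → take C=(5.5620,7.2236) (cross=55.950)
θ=99°: ex = (C−B)/|BC| = (0.8840,0.4675); ey = (-0.4675,0.8840)
θ=99°: P = B + 3.34·ex + 1.79·ey = (1.4898,7.0947)
θ=283°: B = A + 4.00·(cos283°, sin283°) = (0.8998, -3.8975)
θ=283°: |BD| = 8.9891
θ=283°: circle(B,7.00) ∩ circle(D,8.00): a=3.6602, h=5.9668
θ=283°:   candidates: C₊=(1.6110,3.0663) cross=53.636; C₋=(6.7852,-7.6873) cross=-53.636
θ=283°:   branch + wants cross > 0 → take C=(1.6110,3.0663) (cross=53.636)
θ=283°: ex = (C−B)/|BC| = (0.1016,0.9948); ey = (-0.9948,0.1016)
θ=283°: P = B + 3.34·ex + 1.79·ey = (-0.5416,-0.3929)
θ=329°: B = A + 4.00·(cos329°, sin329°) = (3.4287, -2.0602)
θ=329°: |BD| = 5.9400
θ=329°: circle(B,7.00) ∩ circle(D,8.00): a=1.7074, h=6.7886
θ=329°:   candidates: C₊=(2.6756,4.8992) cross=40.324; C₋=(7.3845,-7.8352) cross=-40.324
θ=329°:   branch + wants cross > 0 → take C=(2.6756,4.8992) (cross=40.324)
θ=329°: ex = (C−B)/|BC| = (-0.1076,0.9942); ey = (-0.9942,-0.1076)
θ=329°: P = B + 3.34·ex + 1.79·ey = (1.2898,1.0679)

θ=99°: 1.49 7.09
θ=283°: -0.54 -0.39
θ=329°: 1.29 1.07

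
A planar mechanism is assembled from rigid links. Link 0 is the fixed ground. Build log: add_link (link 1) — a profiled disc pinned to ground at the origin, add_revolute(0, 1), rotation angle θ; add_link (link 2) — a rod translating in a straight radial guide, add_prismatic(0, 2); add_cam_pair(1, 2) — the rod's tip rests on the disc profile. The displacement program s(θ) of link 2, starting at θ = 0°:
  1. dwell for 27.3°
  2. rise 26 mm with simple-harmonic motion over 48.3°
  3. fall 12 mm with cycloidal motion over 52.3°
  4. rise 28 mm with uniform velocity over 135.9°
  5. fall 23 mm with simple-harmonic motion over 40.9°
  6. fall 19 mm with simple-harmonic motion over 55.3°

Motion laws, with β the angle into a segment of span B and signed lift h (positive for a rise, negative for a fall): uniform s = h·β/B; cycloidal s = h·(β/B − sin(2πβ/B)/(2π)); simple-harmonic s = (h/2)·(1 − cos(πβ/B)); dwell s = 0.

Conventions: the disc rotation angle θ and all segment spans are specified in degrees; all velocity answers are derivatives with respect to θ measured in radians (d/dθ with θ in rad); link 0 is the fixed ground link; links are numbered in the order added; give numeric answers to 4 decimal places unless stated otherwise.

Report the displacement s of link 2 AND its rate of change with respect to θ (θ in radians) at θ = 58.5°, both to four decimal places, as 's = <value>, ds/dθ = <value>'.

seg 1 [0°–27.3°] dwell: s stays 0.0000
seg 2 [27.3°–75.6°] simple-harmonic, h=26: θ=58.5° here. β=31.2, B=48.3. 26/2·(1 − cos(π·0.6460)) = 18.7545 → s = 18.7545
velocity in seg [27.3°–75.6°] (simple-harmonic), θ in radians: β = 31.2° = 0.5445 rad, B = 48.3° = 0.8430 rad; ds/dθ = (πh/(2B)) sin(πβ/B) = (π·26/(2·0.8430)) sin(π·0.6460) = 43.442263 mm/rad

s = 18.7545, ds/dθ = 43.4423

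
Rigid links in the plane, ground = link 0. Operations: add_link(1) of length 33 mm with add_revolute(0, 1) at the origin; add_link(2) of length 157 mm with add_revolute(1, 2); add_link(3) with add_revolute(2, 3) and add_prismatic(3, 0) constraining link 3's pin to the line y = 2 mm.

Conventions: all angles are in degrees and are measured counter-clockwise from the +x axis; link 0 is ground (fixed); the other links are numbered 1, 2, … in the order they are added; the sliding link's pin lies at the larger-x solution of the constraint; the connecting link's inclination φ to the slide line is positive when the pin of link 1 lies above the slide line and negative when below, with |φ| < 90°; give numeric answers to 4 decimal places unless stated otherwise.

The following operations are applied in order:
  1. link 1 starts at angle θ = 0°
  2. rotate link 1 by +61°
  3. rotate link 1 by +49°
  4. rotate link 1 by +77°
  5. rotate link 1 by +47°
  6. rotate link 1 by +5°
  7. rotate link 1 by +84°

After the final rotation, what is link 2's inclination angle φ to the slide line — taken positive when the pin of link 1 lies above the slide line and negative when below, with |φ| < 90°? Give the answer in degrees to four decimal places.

geometry: r = 33 mm, L = 157 mm, e = 2 mm; θ starts at 0°
rotate link 1 by +61°: θ ← 0° +61° = 61°
rotate link 1 by +49°: θ ← 61° +49° = 110°
rotate link 1 by +77°: θ ← 110° +77° = 187°
rotate link 1 by +47°: θ ← 187° +47° = 234°
rotate link 1 by +5°: θ ← 234° +5° = 239°
rotate link 1 by +84°: θ ← 239° +84° = 323°
h = r sin θ − e = -19.859896 − 2 = -21.859896
sin φ = h / L = -21.859896 / 157 = -0.13923500
φ = arcsin(-0.13923500) = -8.003582°

-8.0036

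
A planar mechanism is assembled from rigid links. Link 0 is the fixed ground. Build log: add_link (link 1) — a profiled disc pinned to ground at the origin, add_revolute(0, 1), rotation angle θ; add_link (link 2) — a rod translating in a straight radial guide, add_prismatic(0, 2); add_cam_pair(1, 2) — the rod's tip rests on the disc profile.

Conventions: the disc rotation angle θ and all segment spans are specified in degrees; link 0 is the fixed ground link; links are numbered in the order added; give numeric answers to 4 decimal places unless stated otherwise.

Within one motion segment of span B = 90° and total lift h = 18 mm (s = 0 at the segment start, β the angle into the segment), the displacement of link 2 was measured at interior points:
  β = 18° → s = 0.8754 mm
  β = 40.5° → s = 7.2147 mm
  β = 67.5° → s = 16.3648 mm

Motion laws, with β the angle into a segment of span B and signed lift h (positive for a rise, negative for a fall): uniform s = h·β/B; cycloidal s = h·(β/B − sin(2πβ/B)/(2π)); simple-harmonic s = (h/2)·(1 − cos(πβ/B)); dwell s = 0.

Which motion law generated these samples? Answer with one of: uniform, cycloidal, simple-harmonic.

candidates at β/B = r: uniform s = h·r (linear in β); cycloidal s = h·(r − sin(2πr)/(2π)); simple-harmonic s = (h/2)(1 − cos(πr))
β=18°: printed 0.8754 | uniform 3.6000, cycloidal 0.8754, simple-harmonic 1.7188
β=40.5°: printed 7.2147 | uniform 8.1000, cycloidal 7.2147, simple-harmonic 7.5921
β=67.5°: printed 16.3648 | uniform 13.5000, cycloidal 16.3648, simple-harmonic 15.3640
only one law matches every sample → cycloidal

cycloidal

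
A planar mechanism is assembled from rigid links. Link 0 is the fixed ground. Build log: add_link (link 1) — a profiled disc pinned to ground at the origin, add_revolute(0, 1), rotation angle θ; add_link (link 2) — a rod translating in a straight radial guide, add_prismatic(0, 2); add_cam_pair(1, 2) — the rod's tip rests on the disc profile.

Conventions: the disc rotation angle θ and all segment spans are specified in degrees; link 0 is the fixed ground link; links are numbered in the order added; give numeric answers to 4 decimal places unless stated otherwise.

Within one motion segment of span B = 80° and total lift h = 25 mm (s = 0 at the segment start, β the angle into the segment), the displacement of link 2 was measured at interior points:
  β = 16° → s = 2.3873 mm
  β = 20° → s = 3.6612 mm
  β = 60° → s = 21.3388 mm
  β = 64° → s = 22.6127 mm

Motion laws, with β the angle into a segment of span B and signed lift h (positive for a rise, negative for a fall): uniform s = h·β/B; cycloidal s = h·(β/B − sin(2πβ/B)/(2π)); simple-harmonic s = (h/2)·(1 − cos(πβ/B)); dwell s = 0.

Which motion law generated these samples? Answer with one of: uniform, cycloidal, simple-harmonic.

candidates at β/B = r: uniform s = h·r (linear in β); cycloidal s = h·(r − sin(2πr)/(2π)); simple-harmonic s = (h/2)(1 − cos(πr))
β=16°: printed 2.3873 | uniform 5.0000, cycloidal 1.2159, simple-harmonic 2.3873
β=20°: printed 3.6612 | uniform 6.2500, cycloidal 2.2711, simple-harmonic 3.6612
β=60°: printed 21.3388 | uniform 18.7500, cycloidal 22.7289, simple-harmonic 21.3388
β=64°: printed 22.6127 | uniform 20.0000, cycloidal 23.7841, simple-harmonic 22.6127
only one law matches every sample → simple-harmonic

simple-harmonic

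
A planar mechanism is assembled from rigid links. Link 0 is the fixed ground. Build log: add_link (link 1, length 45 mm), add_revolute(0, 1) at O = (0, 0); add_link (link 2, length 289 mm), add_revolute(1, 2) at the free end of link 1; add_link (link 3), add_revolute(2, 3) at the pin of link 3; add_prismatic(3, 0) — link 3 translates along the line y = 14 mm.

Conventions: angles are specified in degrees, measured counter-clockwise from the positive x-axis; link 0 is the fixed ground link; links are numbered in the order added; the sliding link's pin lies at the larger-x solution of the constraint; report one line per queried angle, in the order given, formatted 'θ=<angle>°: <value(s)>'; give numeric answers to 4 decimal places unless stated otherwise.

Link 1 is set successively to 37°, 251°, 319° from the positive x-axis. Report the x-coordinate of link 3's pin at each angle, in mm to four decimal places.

geometry: r = 45 mm, L = 289 mm, e = 14 mm
θ=37°: crank pin P = (r cos θ, r sin θ) = (35.938598, 27.081676)
θ=37°: h = r sin θ − e = 27.081676 − 14 = 13.081676
θ=37°: x = r cos θ + √(L² − h²) = 35.938598 + 288.703775 = 324.642373
θ=251°: crank pin P = (r cos θ, r sin θ) = (-14.650567, -42.548336)
θ=251°: h = r sin θ − e = -42.548336 − 14 = -56.548336
θ=251°: x = r cos θ + √(L² − h²) = -14.650567 + 283.413630 = 268.763063
θ=319°: crank pin P = (r cos θ, r sin θ) = (33.961931, -29.522656)
θ=319°: h = r sin θ − e = -29.522656 − 14 = -43.522656
θ=319°: x = r cos θ + √(L² − h²) = 33.961931 + 285.704005 = 319.665936

θ=37°: 324.6424
θ=251°: 268.7631
θ=319°: 319.6659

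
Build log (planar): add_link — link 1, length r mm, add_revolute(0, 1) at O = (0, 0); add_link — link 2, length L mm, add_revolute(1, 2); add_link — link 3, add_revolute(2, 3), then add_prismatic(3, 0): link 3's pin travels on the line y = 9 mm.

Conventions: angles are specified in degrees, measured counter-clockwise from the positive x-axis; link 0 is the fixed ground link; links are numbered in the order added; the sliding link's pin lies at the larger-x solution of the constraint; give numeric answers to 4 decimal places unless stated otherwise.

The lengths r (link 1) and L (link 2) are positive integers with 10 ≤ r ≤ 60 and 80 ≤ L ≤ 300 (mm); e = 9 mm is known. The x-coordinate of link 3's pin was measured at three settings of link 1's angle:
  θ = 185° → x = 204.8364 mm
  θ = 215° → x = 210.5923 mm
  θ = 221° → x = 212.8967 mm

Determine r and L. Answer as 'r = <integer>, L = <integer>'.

constraint per measurement: (x − r cos θ)² + (r sin θ − e)² = L²
subtracting the θ₁ and θ₂ equations cancels the r² and L² terms:
r = (x₁² − x₂²) / (2[(x₁cos θ₁ + e sin θ₁) − (x₂cos θ₂ + e sin θ₂)]) = 44.0005 → r = 44
L² = (x₁ − r cos θ₁)² + (r sin θ₁ − e)² = 62000.9885 → L = 249.0000 → L = 249
check at θ₃=221°: x = 212.8967 (printed 212.8967) ✓

r = 44, L = 249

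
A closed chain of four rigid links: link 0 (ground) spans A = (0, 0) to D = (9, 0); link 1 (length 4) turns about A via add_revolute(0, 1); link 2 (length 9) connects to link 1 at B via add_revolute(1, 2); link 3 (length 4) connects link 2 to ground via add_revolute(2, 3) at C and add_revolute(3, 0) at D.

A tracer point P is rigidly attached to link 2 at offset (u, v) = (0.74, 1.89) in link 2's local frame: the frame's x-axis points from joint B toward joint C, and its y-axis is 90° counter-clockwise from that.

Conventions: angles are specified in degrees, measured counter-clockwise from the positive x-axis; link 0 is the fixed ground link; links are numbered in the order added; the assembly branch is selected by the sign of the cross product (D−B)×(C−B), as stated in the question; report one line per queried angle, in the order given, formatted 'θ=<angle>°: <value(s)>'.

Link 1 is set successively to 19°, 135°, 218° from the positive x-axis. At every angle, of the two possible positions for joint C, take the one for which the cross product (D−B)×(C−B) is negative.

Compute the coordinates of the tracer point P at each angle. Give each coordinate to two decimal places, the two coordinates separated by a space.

A=(0,0), D=(9.00,0)
θ=19°: B = A + 4.00·(cos19°, sin19°) = (3.7821, 1.3023)
θ=19°: |BD| = 5.3780
θ=19°: circle(B,9.00) ∩ circle(D,4.00): a=8.7322, h=2.1793
θ=19°:   candidates: C₊=(12.7821,1.3023) cross=11.720; C₋=(11.7266,-2.9267) cross=-11.720
θ=19°:   branch - wants cross < 0 → take C=(11.7266,-2.9267) (cross=-11.720)
θ=19°: ex = (C−B)/|BC| = (0.8827,-0.4699); ey = (0.4699,0.8827)
θ=19°: P = B + 0.74·ex + 1.89·ey = (5.3234,2.6229)
θ=135°: B = A + 4.00·(cos135°, sin135°) = (-2.8284, 2.8284)
θ=135°: |BD| = 12.1619
θ=135°: circle(B,9.00) ∩ circle(D,4.00): a=8.7532, h=2.0931
θ=135°:   candidates: C₊=(6.1716,2.8284) cross=25.456; C₋=(5.1980,-1.2430) cross=-25.456
θ=135°:   branch - wants cross < 0 → take C=(5.1980,-1.2430) (cross=-25.456)
θ=135°: ex = (C−B)/|BC| = (0.8918,-0.4524); ey = (0.4524,0.8918)
θ=135°: P = B + 0.74·ex + 1.89·ey = (-1.3135,4.1792)
θ=218°: B = A + 4.00·(cos218°, sin218°) = (-3.1520, -2.4626)
θ=218°: |BD| = 12.3991
θ=218°: circle(B,9.00) ∩ circle(D,4.00): a=8.8207, h=1.7875
θ=218°:   candidates: C₊=(5.1379,1.0412) cross=22.164; C₋=(5.8480,-2.4626) cross=-22.164
θ=218°:   branch - wants cross < 0 → take C=(5.8480,-2.4626) (cross=-22.164)
θ=218°: ex = (C−B)/|BC| = (1.0000,0.0000); ey = (-0.0000,1.0000)
θ=218°: P = B + 0.74·ex + 1.89·ey = (-2.4120,-0.5726)

θ=19°: 5.32 2.62
θ=135°: -1.31 4.18
θ=218°: -2.41 -0.57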